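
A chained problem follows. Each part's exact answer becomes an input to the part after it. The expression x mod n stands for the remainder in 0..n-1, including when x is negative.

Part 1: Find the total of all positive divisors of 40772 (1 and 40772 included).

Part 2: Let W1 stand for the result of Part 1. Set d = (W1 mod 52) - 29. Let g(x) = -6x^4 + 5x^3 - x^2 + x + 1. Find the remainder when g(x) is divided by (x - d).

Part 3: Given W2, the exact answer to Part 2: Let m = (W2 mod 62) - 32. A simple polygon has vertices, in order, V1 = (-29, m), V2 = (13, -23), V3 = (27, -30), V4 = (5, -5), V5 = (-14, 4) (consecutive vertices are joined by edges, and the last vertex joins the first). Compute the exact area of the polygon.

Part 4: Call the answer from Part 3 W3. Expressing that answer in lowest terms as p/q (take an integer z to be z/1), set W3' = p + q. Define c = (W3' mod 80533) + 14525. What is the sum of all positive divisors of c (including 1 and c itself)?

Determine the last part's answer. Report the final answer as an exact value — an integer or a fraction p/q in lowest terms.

22614

Part 1: 40772 = 2^2 * 10193; sigma = (1 + 2 + 4) * (1 + 10193) = 7 * 10194 = 71358; answer 71358
Part 2: W1 = 71358; d = -15; remainder = value at the root: -6*(-15)^4 + 5*(-15)^3 - 1*(-15)^2 + 1*(-15)^1 + 1 = (-303750) + (-16875) + (-225) + (-15) + (1) = -320864; answer -320864
Part 3: W2 = -320864; m = 16; cross terms: (-29*-23 - 13*16)=459, (13*-30 - 27*-23)=231, (27*-5 - 5*-30)=15, (5*4 - -14*-5)=-50, (-14*16 - -29*4)=-108; twice the area = |547| = 547; area = 547/2; answer 547/2
Part 4: W3 = 547/2; threaded value p + q = 549; c = 15074; 15074 = 2 * 7537; sigma = (1 + 2) * (1 + 7537) = 3 * 7538 = 22614; answer 22614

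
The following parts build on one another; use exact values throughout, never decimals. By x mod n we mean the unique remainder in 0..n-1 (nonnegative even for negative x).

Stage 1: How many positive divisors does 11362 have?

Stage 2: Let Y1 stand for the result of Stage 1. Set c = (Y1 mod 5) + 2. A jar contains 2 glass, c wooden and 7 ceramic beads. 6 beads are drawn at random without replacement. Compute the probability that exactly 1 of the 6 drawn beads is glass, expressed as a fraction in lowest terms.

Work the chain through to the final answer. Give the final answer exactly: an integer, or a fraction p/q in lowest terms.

Stage 1: 11362 = 2 * 13 * 19 * 23; number of divisors = (1+1) * (1+1) * (1+1) * (1+1) = 16; answer 16
Stage 2: Y1 = 16; c = 3; total draws C(12,6) = 924; favorable C(2,1)*C(10,5) = 504; P = 6/11; answer 6/11

6/11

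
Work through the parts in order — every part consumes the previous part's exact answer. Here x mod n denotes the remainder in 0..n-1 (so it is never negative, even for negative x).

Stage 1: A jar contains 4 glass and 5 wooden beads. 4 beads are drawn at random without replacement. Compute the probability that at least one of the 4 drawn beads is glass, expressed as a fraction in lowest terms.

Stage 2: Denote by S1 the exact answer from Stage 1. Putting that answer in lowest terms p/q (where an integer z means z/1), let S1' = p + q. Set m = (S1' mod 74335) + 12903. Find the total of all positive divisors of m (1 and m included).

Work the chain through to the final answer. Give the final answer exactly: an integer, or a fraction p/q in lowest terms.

Stage 1: total draws C(9,4) = 126; complement C(5,4) = 5; favorable 126 - 5 = 121; P = 121/126; answer 121/126
Stage 2: S1 = 121/126; threaded value p + q = 247; m = 13150; 13150 = 2 * 5^2 * 263; sigma = (1 + 2) * (1 + 5 + 25) * (1 + 263) = 3 * 31 * 264 = 24552; answer 24552

24552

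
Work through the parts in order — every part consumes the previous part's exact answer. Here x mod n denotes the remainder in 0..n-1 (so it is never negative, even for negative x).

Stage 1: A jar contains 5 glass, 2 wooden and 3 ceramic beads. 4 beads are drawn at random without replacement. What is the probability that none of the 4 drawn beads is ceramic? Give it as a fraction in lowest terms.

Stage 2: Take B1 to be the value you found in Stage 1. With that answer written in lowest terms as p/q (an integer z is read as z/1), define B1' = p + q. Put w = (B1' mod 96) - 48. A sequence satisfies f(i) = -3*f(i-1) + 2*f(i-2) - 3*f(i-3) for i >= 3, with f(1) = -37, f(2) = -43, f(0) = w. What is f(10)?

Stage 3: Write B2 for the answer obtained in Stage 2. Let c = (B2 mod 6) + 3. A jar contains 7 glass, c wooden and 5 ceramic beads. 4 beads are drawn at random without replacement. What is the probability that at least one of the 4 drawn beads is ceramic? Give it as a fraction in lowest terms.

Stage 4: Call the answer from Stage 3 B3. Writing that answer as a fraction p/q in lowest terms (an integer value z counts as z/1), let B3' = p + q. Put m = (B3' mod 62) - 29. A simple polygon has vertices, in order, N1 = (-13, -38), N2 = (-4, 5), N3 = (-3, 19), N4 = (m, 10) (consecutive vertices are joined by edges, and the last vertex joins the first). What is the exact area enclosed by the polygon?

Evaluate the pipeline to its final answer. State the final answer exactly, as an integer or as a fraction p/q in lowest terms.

Stage 1: total draws C(10,4) = 210; favorable C(7,4) = 35; P = 1/6; answer 1/6
Stage 2: B1 = 1/6; threaded value p + q = 7; w = -41; f(3) = -3*(-43) + 2*(-37) - 3*(-41) = 178; iterating: f(3)=178, f(4)=-509, f(5)=2012, f(6)=-7588, f(7)=28315, f(8)=-106157, f(9)=397865, f(10)=-1490854; answer -1490854
Stage 3: B2 = -1490854; c = 5; total draws C(17,4) = 2380; complement C(12,4) = 495; favorable 2380 - 495 = 1885; P = 377/476; answer 377/476
Stage 4: B3 = 377/476; threaded value p + q = 853; m = 18; cross terms: (-13*5 - -4*-38)=-217, (-4*19 - -3*5)=-61, (-3*10 - 18*19)=-372, (18*-38 - -13*10)=-554; twice the area = |-1204| = 1204; area = 602; answer 602

602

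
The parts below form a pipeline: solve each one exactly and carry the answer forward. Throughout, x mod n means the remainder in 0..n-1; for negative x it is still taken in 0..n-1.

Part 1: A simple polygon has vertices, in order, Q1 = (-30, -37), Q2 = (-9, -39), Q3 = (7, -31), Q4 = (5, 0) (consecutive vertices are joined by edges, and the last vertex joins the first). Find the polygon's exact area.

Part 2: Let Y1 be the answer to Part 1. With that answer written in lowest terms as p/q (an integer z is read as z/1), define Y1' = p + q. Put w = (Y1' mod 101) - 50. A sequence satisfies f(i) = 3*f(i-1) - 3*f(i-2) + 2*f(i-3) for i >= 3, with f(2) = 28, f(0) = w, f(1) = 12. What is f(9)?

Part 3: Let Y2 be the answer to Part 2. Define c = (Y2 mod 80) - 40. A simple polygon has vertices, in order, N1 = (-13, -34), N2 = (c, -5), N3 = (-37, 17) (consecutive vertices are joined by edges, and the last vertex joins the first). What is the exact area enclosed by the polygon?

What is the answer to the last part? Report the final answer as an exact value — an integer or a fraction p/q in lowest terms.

3195/2

Part 1: cross terms: (-30*-39 - -9*-37)=837, (-9*-31 - 7*-39)=552, (7*0 - 5*-31)=155, (5*-37 - -30*0)=-185; twice the area = |1359| = 1359; area = 1359/2; answer 1359/2
Part 2: Y1 = 1359/2; threaded value p + q = 1361; w = -2; f(3) = 3*(28) - 3*(12) + 2*(-2) = 44; iterating: f(3)=44, f(4)=72, f(5)=140, f(6)=292, f(7)=600, f(8)=1204, f(9)=2396; answer 2396
Part 3: Y2 = 2396; c = 36; cross terms: (-13*-5 - 36*-34)=1289, (36*17 - -37*-5)=427, (-37*-34 - -13*17)=1479; twice the area = |3195| = 3195; area = 3195/2; answer 3195/2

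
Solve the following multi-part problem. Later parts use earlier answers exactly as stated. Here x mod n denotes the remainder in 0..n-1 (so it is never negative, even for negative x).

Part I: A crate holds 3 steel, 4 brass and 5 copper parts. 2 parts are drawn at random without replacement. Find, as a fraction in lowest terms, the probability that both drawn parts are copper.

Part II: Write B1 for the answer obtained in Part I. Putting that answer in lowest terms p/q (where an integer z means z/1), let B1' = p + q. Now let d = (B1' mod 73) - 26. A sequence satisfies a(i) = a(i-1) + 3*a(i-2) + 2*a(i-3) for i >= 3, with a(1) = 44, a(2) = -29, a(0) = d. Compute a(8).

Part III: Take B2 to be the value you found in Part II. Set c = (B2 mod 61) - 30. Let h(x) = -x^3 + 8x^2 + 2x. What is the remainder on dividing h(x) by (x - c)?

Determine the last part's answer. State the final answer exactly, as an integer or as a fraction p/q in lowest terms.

Part I: total draws C(12,2) = 66; favorable C(5,2) = 10; P = 5/33; answer 5/33
Part II: B1 = 5/33; threaded value p + q = 38; d = 12; a(3) = 1*(-29) + 3*(44) + 2*(12) = 127; iterating: a(3)=127, a(4)=128, a(5)=451, a(6)=1089, a(7)=2698, a(8)=6867; answer 6867
Part III: B2 = 6867; c = 5; remainder = value at the root: -1*(5)^3 + 8*(5)^2 + 2*(5)^1 = (-125) + (200) + (10) = 85; answer 85

85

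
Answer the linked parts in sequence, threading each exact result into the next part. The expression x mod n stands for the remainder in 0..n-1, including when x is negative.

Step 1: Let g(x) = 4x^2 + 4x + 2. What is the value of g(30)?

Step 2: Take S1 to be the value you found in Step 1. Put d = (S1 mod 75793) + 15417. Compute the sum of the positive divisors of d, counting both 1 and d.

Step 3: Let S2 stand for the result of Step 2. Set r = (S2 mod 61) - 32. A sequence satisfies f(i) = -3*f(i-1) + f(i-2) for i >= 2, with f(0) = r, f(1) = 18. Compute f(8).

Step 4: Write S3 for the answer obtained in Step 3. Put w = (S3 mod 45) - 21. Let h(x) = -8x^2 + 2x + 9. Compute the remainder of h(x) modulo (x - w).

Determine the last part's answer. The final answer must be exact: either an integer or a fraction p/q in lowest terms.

-57

Step 1: 4*(30)^2 + 4*(30)^1 + 2 = (3600) + (120) + (2) = 3722; answer 3722
Step 2: S1 = 3722; d = 19139; 19139 is prime, so its only divisors are 1 and 19139; sigma = 1 + 19139 = 19140; answer 19140
Step 3: S2 = 19140; r = 15; f(2) = -3*(18) + 1*(15) = -39; iterating: f(2)=-39, f(3)=135, f(4)=-444, f(5)=1467, f(6)=-4845, f(7)=16002, f(8)=-52851; answer -52851
Step 4: S3 = -52851; w = 3; remainder = value at the root: -8*(3)^2 + 2*(3)^1 + 9 = (-72) + (6) + (9) = -57; answer -57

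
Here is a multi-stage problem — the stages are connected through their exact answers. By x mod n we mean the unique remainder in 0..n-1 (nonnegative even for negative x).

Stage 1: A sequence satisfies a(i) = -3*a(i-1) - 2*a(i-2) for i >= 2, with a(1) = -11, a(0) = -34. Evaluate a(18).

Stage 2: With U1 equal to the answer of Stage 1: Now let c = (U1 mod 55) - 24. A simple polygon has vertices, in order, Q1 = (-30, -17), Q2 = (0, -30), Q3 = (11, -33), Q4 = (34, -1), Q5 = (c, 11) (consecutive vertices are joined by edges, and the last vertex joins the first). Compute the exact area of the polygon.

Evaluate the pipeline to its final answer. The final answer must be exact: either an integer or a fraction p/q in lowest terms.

Stage 1: a(2) = -3*(-11) - 2*(-34) = 101; iterating: a(2)=101, a(3)=-281, a(4)=641, a(5)=-1361, a(6)=2801, a(7)=-5681, a(8)=11441, a(9)=-22961, a(10)=46001, a(11)=-92081, a(12)=184241, a(13)=-368561, a(14)=737201, a(15)=-1474481, a(16)=2949041, a(17)=-5898161, a(18)=11796401; answer 11796401
Stage 2: U1 = 11796401; c = -23; cross terms: (-30*-30 - 0*-17)=900, (0*-33 - 11*-30)=330, (11*-1 - 34*-33)=1111, (34*11 - -23*-1)=351, (-23*-17 - -30*11)=721; twice the area = |3413| = 3413; area = 3413/2; answer 3413/2

3413/2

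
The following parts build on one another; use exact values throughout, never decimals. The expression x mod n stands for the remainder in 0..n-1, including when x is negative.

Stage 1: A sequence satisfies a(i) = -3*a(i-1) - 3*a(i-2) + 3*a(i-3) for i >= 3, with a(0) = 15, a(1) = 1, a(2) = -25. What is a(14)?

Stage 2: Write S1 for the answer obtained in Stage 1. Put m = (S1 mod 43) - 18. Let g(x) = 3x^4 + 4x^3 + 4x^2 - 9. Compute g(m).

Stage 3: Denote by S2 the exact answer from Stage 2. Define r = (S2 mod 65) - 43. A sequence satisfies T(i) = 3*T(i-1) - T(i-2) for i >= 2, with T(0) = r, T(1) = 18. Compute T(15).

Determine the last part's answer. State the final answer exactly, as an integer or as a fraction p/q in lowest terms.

12116421

Stage 1: a(3) = -3*(-25) - 3*(1) + 3*(15) = 117; iterating: a(3)=117, a(4)=-273, a(5)=393, a(6)=-9, a(7)=-1971, a(8)=7119, a(9)=-15471, a(10)=19143, a(11)=10341, a(12)=-134865, a(13)=431001, a(14)=-857385; answer -857385
Stage 2: S1 = -857385; m = 17; 3*(17)^4 + 4*(17)^3 + 4*(17)^2 - 9 = (250563) + (19652) + (1156) + (-9) = 271362; answer 271362
Stage 3: S2 = 271362; r = 9; T(2) = 3*(18) - 1*(9) = 45; iterating: T(2)=45, T(3)=117, T(4)=306, T(5)=801, T(6)=2097, T(7)=5490, T(8)=14373, T(9)=37629, T(10)=98514, T(11)=257913, T(12)=675225, T(13)=1767762, T(14)=4628061, T(15)=12116421; answer 12116421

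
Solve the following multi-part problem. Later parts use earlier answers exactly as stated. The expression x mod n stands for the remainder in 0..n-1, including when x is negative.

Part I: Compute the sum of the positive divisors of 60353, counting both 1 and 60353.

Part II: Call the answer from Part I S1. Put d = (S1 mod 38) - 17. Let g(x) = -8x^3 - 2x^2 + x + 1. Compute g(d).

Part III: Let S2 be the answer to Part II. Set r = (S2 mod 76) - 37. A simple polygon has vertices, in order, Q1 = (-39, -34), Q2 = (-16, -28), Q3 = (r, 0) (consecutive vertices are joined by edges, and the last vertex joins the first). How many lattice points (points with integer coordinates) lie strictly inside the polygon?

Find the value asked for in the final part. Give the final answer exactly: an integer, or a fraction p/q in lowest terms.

Part I: 60353 is prime, so its only divisors are 1 and 60353; sigma = 1 + 60353 = 60354; answer 60354
Part II: S1 = 60354; d = -7; -8*(-7)^3 - 2*(-7)^2 + 1*(-7)^1 + 1 = (2744) + (-98) + (-7) + (1) = 2640; answer 2640
Part III: S2 = 2640; r = 19; cross terms: (-39*-28 - -16*-34)=548, (-16*0 - 19*-28)=532, (19*-34 - -39*0)=-646; twice the area = |434| = 434; area = 217; boundary points = 1 + 7 + 2 = 10; strictly interior points = area - boundary/2 + 1 = 213; answer 213

213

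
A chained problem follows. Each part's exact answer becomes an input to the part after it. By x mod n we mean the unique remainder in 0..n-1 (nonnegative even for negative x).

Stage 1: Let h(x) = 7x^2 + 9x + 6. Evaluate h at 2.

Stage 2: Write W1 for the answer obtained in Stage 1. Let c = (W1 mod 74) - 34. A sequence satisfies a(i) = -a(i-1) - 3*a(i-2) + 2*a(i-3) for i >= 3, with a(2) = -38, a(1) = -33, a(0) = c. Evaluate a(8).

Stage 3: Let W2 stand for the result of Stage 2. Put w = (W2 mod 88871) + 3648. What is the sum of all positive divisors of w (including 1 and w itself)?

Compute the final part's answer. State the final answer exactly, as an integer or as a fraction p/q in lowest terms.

Stage 1: 7*(2)^2 + 9*(2)^1 + 6 = (28) + (18) + (6) = 52; answer 52
Stage 2: W1 = 52; c = 18; a(3) = -1*(-38) - 3*(-33) + 2*(18) = 173; iterating: a(3)=173, a(4)=-125, a(5)=-470, a(6)=1191, a(7)=-31, a(8)=-4482; answer -4482
Stage 3: W2 = -4482; w = 88037; 88037 is prime, so its only divisors are 1 and 88037; sigma = 1 + 88037 = 88038; answer 88038

88038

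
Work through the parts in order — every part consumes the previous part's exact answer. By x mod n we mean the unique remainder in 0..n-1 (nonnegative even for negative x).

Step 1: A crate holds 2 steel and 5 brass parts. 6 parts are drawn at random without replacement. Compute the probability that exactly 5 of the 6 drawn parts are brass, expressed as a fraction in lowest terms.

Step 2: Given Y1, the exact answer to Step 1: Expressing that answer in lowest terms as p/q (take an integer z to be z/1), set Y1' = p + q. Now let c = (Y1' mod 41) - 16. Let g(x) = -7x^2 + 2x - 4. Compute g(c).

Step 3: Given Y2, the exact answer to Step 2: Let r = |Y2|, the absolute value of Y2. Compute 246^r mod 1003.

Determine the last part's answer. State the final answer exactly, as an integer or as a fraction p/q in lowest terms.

161

Step 1: total draws C(7,6) = 7; favorable C(5,5)*C(2,1) = 2; P = 2/7; answer 2/7
Step 2: Y1 = 2/7; threaded value p + q = 9; c = -7; -7*(-7)^2 + 2*(-7)^1 - 4 = (-343) + (-14) + (-4) = -361; answer -361
Step 3: Y2 = -361; r = 361; squarings mod 1003: 246^1=246, 246^2=336, 246^4=560, 246^8=664, 246^16=579, 246^32=239, 246^64=953, 246^128=494, 246^256=307; 246^361 = 246^1 * 246^8 * 246^32 * 246^64 * 246^256 = 161 (mod 1003); answer 161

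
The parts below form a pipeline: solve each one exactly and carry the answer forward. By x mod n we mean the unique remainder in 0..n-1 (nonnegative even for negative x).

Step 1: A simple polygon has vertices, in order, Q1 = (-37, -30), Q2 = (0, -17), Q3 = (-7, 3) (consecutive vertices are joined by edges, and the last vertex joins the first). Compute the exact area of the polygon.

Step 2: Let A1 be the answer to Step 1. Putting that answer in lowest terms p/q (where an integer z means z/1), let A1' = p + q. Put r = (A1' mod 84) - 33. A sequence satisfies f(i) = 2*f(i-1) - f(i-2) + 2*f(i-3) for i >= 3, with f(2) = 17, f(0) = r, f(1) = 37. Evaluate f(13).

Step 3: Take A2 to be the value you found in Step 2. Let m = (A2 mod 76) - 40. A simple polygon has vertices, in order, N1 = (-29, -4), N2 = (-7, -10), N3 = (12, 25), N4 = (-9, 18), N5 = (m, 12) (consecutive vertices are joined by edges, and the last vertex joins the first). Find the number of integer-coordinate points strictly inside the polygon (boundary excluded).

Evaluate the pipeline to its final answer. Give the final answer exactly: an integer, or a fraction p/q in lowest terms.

712

Step 1: cross terms: (-37*-17 - 0*-30)=629, (0*3 - -7*-17)=-119, (-7*-30 - -37*3)=321; twice the area = |831| = 831; area = 831/2; answer 831/2
Step 2: A1 = 831/2; threaded value p + q = 833; r = 44; f(3) = 2*(17) - 1*(37) + 2*(44) = 85; iterating: f(3)=85, f(4)=227, f(5)=403, f(6)=749, f(7)=1549, f(8)=3155, f(9)=6259, f(10)=12461, f(11)=24973, f(12)=50003, f(13)=99955; answer 99955
Step 3: A2 = 99955; m = -25; cross terms: (-29*-10 - -7*-4)=262, (-7*25 - 12*-10)=-55, (12*18 - -9*25)=441, (-9*12 - -25*18)=342, (-25*-4 - -29*12)=448; twice the area = |1438| = 1438; area = 719; boundary points = 2 + 1 + 7 + 2 + 4 = 16; strictly interior points = area - boundary/2 + 1 = 712; answer 712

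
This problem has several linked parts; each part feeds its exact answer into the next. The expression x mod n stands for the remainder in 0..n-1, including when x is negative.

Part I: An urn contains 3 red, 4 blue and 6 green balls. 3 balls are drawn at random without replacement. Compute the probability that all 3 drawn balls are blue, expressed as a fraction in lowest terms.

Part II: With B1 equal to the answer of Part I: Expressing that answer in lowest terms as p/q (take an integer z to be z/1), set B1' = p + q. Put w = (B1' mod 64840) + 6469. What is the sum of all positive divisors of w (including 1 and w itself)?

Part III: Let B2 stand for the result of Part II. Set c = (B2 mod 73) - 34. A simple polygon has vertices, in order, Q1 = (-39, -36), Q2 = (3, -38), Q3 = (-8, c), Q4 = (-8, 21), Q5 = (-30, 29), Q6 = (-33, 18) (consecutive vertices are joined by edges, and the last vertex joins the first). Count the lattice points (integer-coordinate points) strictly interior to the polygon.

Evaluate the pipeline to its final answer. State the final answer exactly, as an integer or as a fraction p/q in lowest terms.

Part I: total draws C(13,3) = 286; favorable C(4,3) = 4; P = 2/143; answer 2/143
Part II: B1 = 2/143; threaded value p + q = 145; w = 6614; 6614 = 2 * 3307; sigma = (1 + 2) * (1 + 3307) = 3 * 3308 = 9924; answer 9924
Part III: B2 = 9924; c = 35; cross terms: (-39*-38 - 3*-36)=1590, (3*35 - -8*-38)=-199, (-8*21 - -8*35)=112, (-8*29 - -30*21)=398, (-30*18 - -33*29)=417, (-33*-36 - -39*18)=1890; twice the area = |4208| = 4208; area = 2104; boundary points = 2 + 1 + 14 + 2 + 1 + 6 = 26; strictly interior points = area - boundary/2 + 1 = 2092; answer 2092

2092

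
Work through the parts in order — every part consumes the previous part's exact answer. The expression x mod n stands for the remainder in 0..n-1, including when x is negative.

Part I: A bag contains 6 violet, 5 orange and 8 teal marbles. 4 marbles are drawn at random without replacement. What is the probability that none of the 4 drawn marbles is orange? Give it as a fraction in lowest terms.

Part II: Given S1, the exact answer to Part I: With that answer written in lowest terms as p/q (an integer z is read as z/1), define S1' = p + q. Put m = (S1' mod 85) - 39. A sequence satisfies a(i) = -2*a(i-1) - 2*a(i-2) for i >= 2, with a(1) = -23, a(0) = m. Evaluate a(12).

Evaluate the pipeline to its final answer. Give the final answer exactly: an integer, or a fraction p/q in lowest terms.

448

Part I: total draws C(19,4) = 3876; favorable C(14,4) = 1001; P = 1001/3876; answer 1001/3876
Part II: S1 = 1001/3876; threaded value p + q = 4877; m = -7; a(2) = -2*(-23) - 2*(-7) = 60; iterating: a(2)=60, a(3)=-74, a(4)=28, a(5)=92, a(6)=-240, a(7)=296, a(8)=-112, a(9)=-368, a(10)=960, a(11)=-1184, a(12)=448; answer 448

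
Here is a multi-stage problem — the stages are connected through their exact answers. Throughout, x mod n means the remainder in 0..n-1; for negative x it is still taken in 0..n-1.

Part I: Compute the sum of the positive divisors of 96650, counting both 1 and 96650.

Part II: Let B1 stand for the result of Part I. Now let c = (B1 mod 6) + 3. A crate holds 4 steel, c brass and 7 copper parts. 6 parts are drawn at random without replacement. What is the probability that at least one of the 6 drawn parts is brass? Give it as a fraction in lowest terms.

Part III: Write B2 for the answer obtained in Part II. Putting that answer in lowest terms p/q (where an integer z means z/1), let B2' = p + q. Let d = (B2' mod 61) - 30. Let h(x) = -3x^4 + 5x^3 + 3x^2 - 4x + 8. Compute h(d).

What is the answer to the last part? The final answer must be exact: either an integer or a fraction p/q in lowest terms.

-4828

Part I: 96650 = 2 * 5^2 * 1933; sigma = (1 + 2) * (1 + 5 + 25) * (1 + 1933) = 3 * 31 * 1934 = 179862; answer 179862
Part II: B1 = 179862; c = 3; total draws C(14,6) = 3003; complement C(11,6) = 462; favorable 3003 - 462 = 2541; P = 11/13; answer 11/13
Part III: B2 = 11/13; threaded value p + q = 24; d = -6; -3*(-6)^4 + 5*(-6)^3 + 3*(-6)^2 - 4*(-6)^1 + 8 = (-3888) + (-1080) + (108) + (24) + (8) = -4828; answer -4828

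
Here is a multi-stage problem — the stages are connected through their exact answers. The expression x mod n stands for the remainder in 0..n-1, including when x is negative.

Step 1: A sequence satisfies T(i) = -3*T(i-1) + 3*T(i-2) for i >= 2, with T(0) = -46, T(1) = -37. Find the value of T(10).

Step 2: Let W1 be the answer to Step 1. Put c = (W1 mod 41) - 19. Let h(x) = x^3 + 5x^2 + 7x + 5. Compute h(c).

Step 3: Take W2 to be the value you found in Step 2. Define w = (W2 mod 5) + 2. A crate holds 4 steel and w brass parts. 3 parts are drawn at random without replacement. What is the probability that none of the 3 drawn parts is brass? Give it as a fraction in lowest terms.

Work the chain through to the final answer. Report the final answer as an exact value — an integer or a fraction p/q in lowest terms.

1/21

Step 1: T(2) = -3*(-37) + 3*(-46) = -27; iterating: T(2)=-27, T(3)=-30, T(4)=9, T(5)=-117, T(6)=378, T(7)=-1485, T(8)=5589, T(9)=-21222, T(10)=80433; answer 80433
Step 2: W1 = 80433; c = 13; 1*(13)^3 + 5*(13)^2 + 7*(13)^1 + 5 = (2197) + (845) + (91) + (5) = 3138; answer 3138
Step 3: W2 = 3138; w = 5; total draws C(9,3) = 84; favorable C(4,3) = 4; P = 1/21; answer 1/21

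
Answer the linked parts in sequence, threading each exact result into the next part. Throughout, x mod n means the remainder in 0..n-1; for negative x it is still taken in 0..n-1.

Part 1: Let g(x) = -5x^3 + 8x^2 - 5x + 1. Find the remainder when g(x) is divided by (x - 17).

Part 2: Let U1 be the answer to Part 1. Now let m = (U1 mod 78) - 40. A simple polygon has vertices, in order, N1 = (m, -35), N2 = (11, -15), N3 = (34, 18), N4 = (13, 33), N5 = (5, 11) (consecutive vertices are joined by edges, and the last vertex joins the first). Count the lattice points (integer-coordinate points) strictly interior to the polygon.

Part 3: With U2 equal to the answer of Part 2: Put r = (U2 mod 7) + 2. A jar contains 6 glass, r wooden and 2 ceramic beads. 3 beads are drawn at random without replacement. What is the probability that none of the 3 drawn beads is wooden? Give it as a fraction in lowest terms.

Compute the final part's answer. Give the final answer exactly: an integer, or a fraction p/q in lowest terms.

Part 1: remainder = value at the root: -5*(17)^3 + 8*(17)^2 - 5*(17)^1 + 1 = (-24565) + (2312) + (-85) + (1) = -22337; answer -22337
Part 2: U1 = -22337; m = 9; cross terms: (9*-15 - 11*-35)=250, (11*18 - 34*-15)=708, (34*33 - 13*18)=888, (13*11 - 5*33)=-22, (5*-35 - 9*11)=-274; twice the area = |1550| = 1550; area = 775; boundary points = 2 + 1 + 3 + 2 + 2 = 10; strictly interior points = area - boundary/2 + 1 = 771; answer 771
Part 3: U2 = 771; r = 3; total draws C(11,3) = 165; favorable C(8,3) = 56; P = 56/165; answer 56/165

56/165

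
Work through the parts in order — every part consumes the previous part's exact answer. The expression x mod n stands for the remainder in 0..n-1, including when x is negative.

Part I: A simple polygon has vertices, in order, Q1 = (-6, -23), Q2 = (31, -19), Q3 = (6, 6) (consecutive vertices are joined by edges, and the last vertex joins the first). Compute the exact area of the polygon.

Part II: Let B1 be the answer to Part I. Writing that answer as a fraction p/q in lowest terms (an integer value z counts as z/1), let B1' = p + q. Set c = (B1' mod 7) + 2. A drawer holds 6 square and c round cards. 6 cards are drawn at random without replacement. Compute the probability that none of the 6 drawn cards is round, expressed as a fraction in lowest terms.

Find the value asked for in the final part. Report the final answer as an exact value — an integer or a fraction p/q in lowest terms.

1/1716

Part I: cross terms: (-6*-19 - 31*-23)=827, (31*6 - 6*-19)=300, (6*-23 - -6*6)=-102; twice the area = |1025| = 1025; area = 1025/2; answer 1025/2
Part II: B1 = 1025/2; threaded value p + q = 1027; c = 7; total draws C(13,6) = 1716; favorable C(6,6) = 1; P = 1/1716; answer 1/1716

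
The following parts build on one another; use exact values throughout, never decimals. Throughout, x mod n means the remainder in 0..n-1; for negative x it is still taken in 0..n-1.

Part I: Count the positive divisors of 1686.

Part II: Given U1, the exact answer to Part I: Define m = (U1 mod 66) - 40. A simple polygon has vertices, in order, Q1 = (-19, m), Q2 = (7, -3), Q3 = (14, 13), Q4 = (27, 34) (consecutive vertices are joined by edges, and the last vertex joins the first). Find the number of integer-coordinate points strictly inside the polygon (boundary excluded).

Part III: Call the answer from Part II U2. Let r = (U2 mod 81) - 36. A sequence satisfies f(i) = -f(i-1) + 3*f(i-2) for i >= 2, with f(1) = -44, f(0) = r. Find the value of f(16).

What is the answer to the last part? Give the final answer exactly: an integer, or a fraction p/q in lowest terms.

Part I: 1686 = 2 * 3 * 281; number of divisors = (1+1) * (1+1) * (1+1) = 8; answer 8
Part II: U1 = 8; m = -32; cross terms: (-19*-3 - 7*-32)=281, (7*13 - 14*-3)=133, (14*34 - 27*13)=125, (27*-32 - -19*34)=-218; twice the area = |321| = 321; area = 321/2; boundary points = 1 + 1 + 1 + 2 = 5; strictly interior points = area - boundary/2 + 1 = 159; answer 159
Part III: U2 = 159; r = 42; f(2) = -1*(-44) + 3*(42) = 170; iterating: f(2)=170, f(3)=-302, f(4)=812, f(5)=-1718, f(6)=4154, f(7)=-9308, f(8)=21770, f(9)=-49694, f(10)=115004, f(11)=-264086, f(12)=609098, f(13)=-1401356, f(14)=3228650, f(15)=-7432718, f(16)=17118668; answer 17118668

17118668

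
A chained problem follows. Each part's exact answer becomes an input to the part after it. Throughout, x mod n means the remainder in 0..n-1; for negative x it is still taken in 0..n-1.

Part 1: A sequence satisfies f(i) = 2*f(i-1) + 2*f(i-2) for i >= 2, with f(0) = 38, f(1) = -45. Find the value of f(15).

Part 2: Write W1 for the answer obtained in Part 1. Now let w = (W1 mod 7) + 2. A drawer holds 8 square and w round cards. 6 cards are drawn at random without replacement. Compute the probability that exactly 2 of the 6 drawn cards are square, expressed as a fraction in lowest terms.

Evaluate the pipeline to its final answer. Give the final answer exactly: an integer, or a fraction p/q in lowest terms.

Part 1: f(2) = 2*(-45) + 2*(38) = -14; iterating: f(2)=-14, f(3)=-118, f(4)=-264, f(5)=-764, f(6)=-2056, f(7)=-5640, f(8)=-15392, f(9)=-42064, f(10)=-114912, f(11)=-313952, f(12)=-857728, f(13)=-2343360, f(14)=-6402176, f(15)=-17491072; answer -17491072
Part 2: W1 = -17491072; w = 5; total draws C(13,6) = 1716; favorable C(8,2)*C(5,4) = 140; P = 35/429; answer 35/429

35/429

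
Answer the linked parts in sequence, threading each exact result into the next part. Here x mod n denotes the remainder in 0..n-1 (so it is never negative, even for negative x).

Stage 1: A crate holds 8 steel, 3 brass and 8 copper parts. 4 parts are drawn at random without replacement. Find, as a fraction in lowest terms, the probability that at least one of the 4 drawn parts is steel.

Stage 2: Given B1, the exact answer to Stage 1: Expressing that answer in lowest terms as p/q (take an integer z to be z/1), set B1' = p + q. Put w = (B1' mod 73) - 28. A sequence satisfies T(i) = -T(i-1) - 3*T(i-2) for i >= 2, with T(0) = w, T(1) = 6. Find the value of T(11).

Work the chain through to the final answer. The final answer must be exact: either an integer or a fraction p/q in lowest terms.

Stage 1: total draws C(19,4) = 3876; complement C(11,4) = 330; favorable 3876 - 330 = 3546; P = 591/646; answer 591/646
Stage 2: B1 = 591/646; threaded value p + q = 1237; w = 41; T(2) = -1*(6) - 3*(41) = -129; iterating: T(2)=-129, T(3)=111, T(4)=276, T(5)=-609, T(6)=-219, T(7)=2046, T(8)=-1389, T(9)=-4749, T(10)=8916, T(11)=5331; answer 5331

5331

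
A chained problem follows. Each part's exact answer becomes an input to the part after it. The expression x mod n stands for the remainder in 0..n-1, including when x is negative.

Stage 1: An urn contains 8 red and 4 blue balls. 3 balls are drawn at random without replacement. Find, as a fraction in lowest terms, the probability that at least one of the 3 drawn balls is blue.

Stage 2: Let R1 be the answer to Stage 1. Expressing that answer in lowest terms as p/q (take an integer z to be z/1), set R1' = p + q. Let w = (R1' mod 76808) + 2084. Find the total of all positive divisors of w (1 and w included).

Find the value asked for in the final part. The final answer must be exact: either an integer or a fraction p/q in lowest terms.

4620

Stage 1: total draws C(12,3) = 220; complement C(8,3) = 56; favorable 220 - 56 = 164; P = 41/55; answer 41/55
Stage 2: R1 = 41/55; threaded value p + q = 96; w = 2180; 2180 = 2^2 * 5 * 109; sigma = (1 + 2 + 4) * (1 + 5) * (1 + 109) = 7 * 6 * 110 = 4620; answer 4620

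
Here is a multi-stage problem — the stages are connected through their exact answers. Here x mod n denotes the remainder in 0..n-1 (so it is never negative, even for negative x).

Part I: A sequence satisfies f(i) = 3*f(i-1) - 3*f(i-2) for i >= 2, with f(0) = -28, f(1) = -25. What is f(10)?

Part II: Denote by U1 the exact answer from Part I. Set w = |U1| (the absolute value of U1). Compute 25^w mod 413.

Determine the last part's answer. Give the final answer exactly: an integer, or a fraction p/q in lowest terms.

Part I: f(2) = 3*(-25) - 3*(-28) = 9; iterating: f(2)=9, f(3)=102, f(4)=279, f(5)=531, f(6)=756, f(7)=675, f(8)=-243, f(9)=-2754, f(10)=-7533; answer -7533
Part II: U1 = -7533; w = 7533; squarings mod 413: 25^1=25, 25^2=212, 25^4=340, 25^8=373, 25^16=361, 25^32=226, 25^64=277, 25^128=324, 25^256=74, 25^512=107, 25^1024=298, 25^2048=9, 25^4096=81; 25^7533 = 25^1 * 25^4 * 25^8 * 25^32 * 25^64 * 25^256 * 25^1024 * 25^2048 * 25^4096 = 169 (mod 413); answer 169

169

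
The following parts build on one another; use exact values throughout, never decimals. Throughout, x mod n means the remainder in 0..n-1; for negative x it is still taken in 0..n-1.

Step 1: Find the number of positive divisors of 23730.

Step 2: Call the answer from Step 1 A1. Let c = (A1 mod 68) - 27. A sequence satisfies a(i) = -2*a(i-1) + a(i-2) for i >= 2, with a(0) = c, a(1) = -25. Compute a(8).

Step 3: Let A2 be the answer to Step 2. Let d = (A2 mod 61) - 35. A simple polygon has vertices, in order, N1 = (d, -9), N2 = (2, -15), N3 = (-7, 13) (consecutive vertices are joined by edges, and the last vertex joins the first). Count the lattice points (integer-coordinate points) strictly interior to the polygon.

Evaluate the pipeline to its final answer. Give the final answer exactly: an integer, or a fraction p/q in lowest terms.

433

Step 1: 23730 = 2 * 3 * 5 * 7 * 113; number of divisors = (1+1) * (1+1) * (1+1) * (1+1) * (1+1) = 32; answer 32
Step 2: A1 = 32; c = 5; a(2) = -2*(-25) + 1*(5) = 55; iterating: a(2)=55, a(3)=-135, a(4)=325, a(5)=-785, a(6)=1895, a(7)=-4575, a(8)=11045; answer 11045
Step 3: A2 = 11045; d = -31; cross terms: (-31*-15 - 2*-9)=483, (2*13 - -7*-15)=-79, (-7*-9 - -31*13)=466; twice the area = |870| = 870; area = 435; boundary points = 3 + 1 + 2 = 6; strictly interior points = area - boundary/2 + 1 = 433; answer 433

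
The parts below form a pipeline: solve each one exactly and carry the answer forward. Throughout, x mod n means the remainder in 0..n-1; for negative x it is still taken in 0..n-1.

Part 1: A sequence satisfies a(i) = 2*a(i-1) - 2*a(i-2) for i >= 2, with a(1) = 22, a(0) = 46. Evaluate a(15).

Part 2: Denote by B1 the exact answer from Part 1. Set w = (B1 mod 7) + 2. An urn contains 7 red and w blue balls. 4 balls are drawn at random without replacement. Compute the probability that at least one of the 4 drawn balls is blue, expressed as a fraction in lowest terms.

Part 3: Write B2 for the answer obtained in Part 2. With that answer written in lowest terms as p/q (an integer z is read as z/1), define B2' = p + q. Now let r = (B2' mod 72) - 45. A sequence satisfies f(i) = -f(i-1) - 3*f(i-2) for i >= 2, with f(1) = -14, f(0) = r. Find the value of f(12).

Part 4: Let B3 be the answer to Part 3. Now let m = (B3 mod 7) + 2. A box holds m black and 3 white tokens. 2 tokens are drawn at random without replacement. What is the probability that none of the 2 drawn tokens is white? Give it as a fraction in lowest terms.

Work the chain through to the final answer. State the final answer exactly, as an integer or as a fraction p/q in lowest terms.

Part 1: a(2) = 2*(22) - 2*(46) = -48; iterating: a(2)=-48, a(3)=-140, a(4)=-184, a(5)=-88, a(6)=192, a(7)=560, a(8)=736, a(9)=352, a(10)=-768, a(11)=-2240, a(12)=-2944, a(13)=-1408, a(14)=3072, a(15)=8960; answer 8960
Part 2: B1 = 8960; w = 2; total draws C(9,4) = 126; complement C(7,4) = 35; favorable 126 - 35 = 91; P = 13/18; answer 13/18
Part 3: B2 = 13/18; threaded value p + q = 31; r = -14; f(2) = -1*(-14) - 3*(-14) = 56; iterating: f(2)=56, f(3)=-14, f(4)=-154, f(5)=196, f(6)=266, f(7)=-854, f(8)=56, f(9)=2506, f(10)=-2674, f(11)=-4844, f(12)=12866; answer 12866
Part 4: B3 = 12866; m = 2; total draws C(5,2) = 10; favorable C(2,2) = 1; P = 1/10; answer 1/10

1/10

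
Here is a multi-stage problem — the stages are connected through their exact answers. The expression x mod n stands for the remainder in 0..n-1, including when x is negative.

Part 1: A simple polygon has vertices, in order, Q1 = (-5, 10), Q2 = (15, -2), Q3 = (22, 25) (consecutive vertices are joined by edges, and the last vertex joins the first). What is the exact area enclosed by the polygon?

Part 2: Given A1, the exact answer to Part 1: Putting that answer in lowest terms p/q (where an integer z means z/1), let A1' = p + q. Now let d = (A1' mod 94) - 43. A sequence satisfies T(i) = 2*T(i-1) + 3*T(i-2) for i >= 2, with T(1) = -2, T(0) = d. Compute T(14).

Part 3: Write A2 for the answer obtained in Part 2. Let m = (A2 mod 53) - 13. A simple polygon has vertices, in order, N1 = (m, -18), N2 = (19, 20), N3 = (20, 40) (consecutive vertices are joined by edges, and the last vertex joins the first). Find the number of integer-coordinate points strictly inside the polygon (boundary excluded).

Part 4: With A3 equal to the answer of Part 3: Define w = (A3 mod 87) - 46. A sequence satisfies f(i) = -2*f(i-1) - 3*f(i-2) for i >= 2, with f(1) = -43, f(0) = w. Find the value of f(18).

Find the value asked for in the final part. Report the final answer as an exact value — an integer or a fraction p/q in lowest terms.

Part 1: cross terms: (-5*-2 - 15*10)=-140, (15*25 - 22*-2)=419, (22*10 - -5*25)=345; twice the area = |624| = 624; area = 312; answer 312
Part 2: A1 = 312; threaded value p + q = 313; d = -12; T(2) = 2*(-2) + 3*(-12) = -40; iterating: T(2)=-40, T(3)=-86, T(4)=-292, T(5)=-842, T(6)=-2560, T(7)=-7646, T(8)=-22972, T(9)=-68882, T(10)=-206680, T(11)=-620006, T(12)=-1860052, T(13)=-5580122, T(14)=-16740400; answer -16740400
Part 3: A2 = -16740400; m = 8; cross terms: (8*20 - 19*-18)=502, (19*40 - 20*20)=360, (20*-18 - 8*40)=-680; twice the area = |182| = 182; area = 91; boundary points = 1 + 1 + 2 = 4; strictly interior points = area - boundary/2 + 1 = 90; answer 90
Part 4: A3 = 90; w = -43; f(2) = -2*(-43) - 3*(-43) = 215; iterating: f(2)=215, f(3)=-301, f(4)=-43, f(5)=989, f(6)=-1849, f(7)=731, f(8)=4085, f(9)=-10363, f(10)=8471, f(11)=14147, f(12)=-53707, f(13)=64973, f(14)=31175, f(15)=-257269, f(16)=421013, f(17)=-70219, f(18)=-1122601; answer -1122601

-1122601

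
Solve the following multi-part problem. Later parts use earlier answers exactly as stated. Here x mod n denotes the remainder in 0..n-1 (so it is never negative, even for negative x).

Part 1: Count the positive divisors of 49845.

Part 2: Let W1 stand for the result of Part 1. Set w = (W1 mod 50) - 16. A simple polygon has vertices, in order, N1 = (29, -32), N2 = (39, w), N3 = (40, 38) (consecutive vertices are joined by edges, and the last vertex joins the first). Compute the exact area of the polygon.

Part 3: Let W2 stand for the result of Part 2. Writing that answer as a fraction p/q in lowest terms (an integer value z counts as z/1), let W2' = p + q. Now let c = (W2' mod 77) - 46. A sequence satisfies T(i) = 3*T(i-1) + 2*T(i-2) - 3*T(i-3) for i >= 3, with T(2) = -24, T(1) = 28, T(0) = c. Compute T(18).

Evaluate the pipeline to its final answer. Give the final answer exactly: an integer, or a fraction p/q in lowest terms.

Part 1: 49845 = 3 * 5 * 3323; number of divisors = (1+1) * (1+1) * (1+1) = 8; answer 8
Part 2: W1 = 8; w = -8; cross terms: (29*-8 - 39*-32)=1016, (39*38 - 40*-8)=1802, (40*-32 - 29*38)=-2382; twice the area = |436| = 436; area = 218; answer 218
Part 3: W2 = 218; threaded value p + q = 219; c = 19; T(3) = 3*(-24) + 2*(28) - 3*(19) = -73; iterating: T(3)=-73, T(4)=-351, T(5)=-1127, T(6)=-3864, T(7)=-12793, T(8)=-42726, T(9)=-142172, T(10)=-473589, T(11)=-1576933, T(12)=-5251461, T(13)=-17487482, T(14)=-58234569, T(15)=-193924288, T(16)=-645779556, T(17)=-2150483537, T(18)=-7161236859; answer -7161236859

-7161236859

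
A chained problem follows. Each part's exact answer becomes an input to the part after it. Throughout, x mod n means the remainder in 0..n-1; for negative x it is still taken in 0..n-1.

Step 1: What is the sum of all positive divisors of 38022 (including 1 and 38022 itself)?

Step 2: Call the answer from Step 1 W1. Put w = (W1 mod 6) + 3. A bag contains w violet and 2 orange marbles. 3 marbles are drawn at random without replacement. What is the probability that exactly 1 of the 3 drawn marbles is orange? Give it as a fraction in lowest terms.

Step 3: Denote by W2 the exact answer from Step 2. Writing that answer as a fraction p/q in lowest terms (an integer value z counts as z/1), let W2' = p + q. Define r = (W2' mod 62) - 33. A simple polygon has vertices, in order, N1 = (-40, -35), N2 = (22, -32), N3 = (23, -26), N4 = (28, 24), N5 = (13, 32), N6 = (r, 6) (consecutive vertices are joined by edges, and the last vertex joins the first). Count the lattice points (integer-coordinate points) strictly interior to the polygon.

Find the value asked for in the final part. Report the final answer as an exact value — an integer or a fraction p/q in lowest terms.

Step 1: 38022 = 2 * 3 * 6337; sigma = (1 + 2) * (1 + 3) * (1 + 6337) = 3 * 4 * 6338 = 76056; answer 76056
Step 2: W1 = 76056; w = 3; total draws C(5,3) = 10; favorable C(2,1)*C(3,2) = 6; P = 3/5; answer 3/5
Step 3: W2 = 3/5; threaded value p + q = 8; r = -25; cross terms: (-40*-32 - 22*-35)=2050, (22*-26 - 23*-32)=164, (23*24 - 28*-26)=1280, (28*32 - 13*24)=584, (13*6 - -25*32)=878, (-25*-35 - -40*6)=1115; twice the area = |6071| = 6071; area = 6071/2; boundary points = 1 + 1 + 5 + 1 + 2 + 1 = 11; strictly interior points = area - boundary/2 + 1 = 3031; answer 3031

3031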